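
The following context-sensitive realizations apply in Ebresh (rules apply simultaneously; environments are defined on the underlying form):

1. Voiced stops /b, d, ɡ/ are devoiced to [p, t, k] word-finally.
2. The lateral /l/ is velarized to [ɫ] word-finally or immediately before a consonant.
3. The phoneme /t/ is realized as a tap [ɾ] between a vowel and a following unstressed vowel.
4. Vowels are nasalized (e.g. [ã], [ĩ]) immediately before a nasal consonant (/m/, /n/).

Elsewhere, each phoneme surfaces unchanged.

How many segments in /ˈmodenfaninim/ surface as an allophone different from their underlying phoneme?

Segments that undergo a rule: /e/ → [ẽ] (rule 4); /a/ → [ã] (rule 4); /i/ → [ĩ] (rule 4); /i/ → [ĩ] (rule 4).
All other segments surface unchanged.

4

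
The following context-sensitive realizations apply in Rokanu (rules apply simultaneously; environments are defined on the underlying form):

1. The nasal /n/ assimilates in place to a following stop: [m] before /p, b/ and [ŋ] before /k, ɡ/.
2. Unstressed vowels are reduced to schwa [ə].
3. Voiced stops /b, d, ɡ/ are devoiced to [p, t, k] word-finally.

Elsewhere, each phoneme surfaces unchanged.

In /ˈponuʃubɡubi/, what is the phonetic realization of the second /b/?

/b/ (between /u/ and /i/) fails the environment for rule 3, so it stays [b].

[b]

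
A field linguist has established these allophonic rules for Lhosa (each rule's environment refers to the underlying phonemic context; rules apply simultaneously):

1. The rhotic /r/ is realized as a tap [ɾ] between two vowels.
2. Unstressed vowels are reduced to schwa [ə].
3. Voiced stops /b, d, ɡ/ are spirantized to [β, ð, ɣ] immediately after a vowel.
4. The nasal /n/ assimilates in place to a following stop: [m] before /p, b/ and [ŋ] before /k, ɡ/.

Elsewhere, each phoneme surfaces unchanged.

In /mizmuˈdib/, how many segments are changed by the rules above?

4

Segments that undergo a rule: /i/ → [ə] (rule 2); /u/ → [ə] (rule 2); /d/ → [ð] (rule 3); /b/ → [β] (rule 3).
All other segments surface unchanged.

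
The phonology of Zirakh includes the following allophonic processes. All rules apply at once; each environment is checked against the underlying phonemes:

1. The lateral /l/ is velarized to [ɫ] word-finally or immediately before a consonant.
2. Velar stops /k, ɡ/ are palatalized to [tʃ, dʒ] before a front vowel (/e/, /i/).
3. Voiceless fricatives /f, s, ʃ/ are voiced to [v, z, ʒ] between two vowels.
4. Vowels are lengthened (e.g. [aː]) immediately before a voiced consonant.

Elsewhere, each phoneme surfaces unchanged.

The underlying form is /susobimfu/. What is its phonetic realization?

[suzoːbiːmfu]

/s/ (word-initial): rule 3 targets it, but not between two vowels → unchanged [s].
/u/ — between /s/ and /s/; rule 4 does not apply here → [u].
/s/ (between /u/ and /o/): between two vowels, so rule 3 applies → [z].
/o/ — between /s/ and /b/, before a voiced consonant — surfaces as [oː] (rule 4).
/b/ (between /o/ and /i/): no rule targets it → [b].
/i/ (between /b/ and /m/) occurs before a voiced consonant → [iː] by rule 4.
/m/ (between /i/ and /f/): no rule targets it → [m].
/f/ — between /m/ and /u/; rule 3 does not apply here → [f].
/u/ — word-final; rule 4 does not apply here → [u].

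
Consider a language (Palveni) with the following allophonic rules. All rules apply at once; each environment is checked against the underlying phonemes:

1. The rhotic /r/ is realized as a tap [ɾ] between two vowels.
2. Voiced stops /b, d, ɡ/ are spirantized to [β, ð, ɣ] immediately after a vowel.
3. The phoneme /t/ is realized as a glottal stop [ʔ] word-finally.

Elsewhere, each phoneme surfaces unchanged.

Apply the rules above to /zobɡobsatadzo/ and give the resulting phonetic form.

/z/ stays [z].
/o/ (between /z/ and /b/): no rule targets it → [o].
/b/ — between /o/ and /ɡ/, immediately after a vowel — surfaces as [β] (rule 2).
/ɡ/ (between /b/ and /o/) fails the environment for rule 2, so it stays [ɡ].
/o/ (between /ɡ/ and /b/) is unaffected → [o].
/b/ meets the environment for rule 2 (immediately after a vowel) → [β].
/s/ (between /b/ and /a/): no rule targets it → [s].
/a/ stays [a].
/t/ (between /a/ and /a/) fails the environment for rule 3, so it stays [t].
/a/ stays [a].
/d/ meets the environment for rule 2 (immediately after a vowel) → [ð].
/z/ (between /d/ and /o/) is unaffected → [z].
/o/ — not in any rule's target class → [o].

[zoβɡoβsataðzo]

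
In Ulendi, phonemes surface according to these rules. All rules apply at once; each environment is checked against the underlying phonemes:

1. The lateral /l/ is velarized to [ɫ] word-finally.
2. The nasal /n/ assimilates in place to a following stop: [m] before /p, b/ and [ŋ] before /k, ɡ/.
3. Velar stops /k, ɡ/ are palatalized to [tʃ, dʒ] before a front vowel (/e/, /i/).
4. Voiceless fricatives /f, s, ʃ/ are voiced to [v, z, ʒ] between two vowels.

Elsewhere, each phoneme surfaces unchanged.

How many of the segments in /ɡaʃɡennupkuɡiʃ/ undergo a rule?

2

Segments that undergo a rule: /ɡ/ → [dʒ] (rule 3); /ɡ/ → [dʒ] (rule 3).
All other segments surface unchanged.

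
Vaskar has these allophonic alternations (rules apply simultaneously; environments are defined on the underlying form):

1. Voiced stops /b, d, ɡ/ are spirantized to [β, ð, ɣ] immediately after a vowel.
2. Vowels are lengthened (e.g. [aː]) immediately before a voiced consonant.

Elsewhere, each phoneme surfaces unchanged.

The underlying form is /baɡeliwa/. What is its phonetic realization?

/b/ — word-initial; rule 1 does not apply here → [b].
Rule 2 applies to /a/ (between /b/ and /ɡ/: before a voiced consonant) → [aː].
/ɡ/ (between /a/ and /e/) occurs immediately after a vowel → [ɣ] by rule 1.
/e/ — between /ɡ/ and /l/, before a voiced consonant — surfaces as [eː] (rule 2).
/l/ — not in any rule's target class → [l].
/i/ — between /l/ and /w/, before a voiced consonant — surfaces as [iː] (rule 2).
/w/ (between /i/ and /a/) is unaffected → [w].
/a/ (word-final): rule 2 targets it, but not before a voiced consonant → unchanged [a].

[baːɣeːliːwa]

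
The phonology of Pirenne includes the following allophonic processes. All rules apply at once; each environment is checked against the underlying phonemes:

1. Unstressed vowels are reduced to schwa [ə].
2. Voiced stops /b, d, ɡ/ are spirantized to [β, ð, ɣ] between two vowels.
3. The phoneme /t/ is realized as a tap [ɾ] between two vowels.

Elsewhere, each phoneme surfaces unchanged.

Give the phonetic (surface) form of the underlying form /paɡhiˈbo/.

[pəɡhəˈβo]

/p/ stays [p].
/a/ meets the environment for rule 1 (in an unstressed syllable) → [ə].
/ɡ/ — between /a/ and /h/; rule 2 does not apply here → [ɡ].
/h/ — not in any rule's target class → [h].
Rule 1 applies to /i/ (between /h/ and /b/: in an unstressed syllable) → [ə].
/b/ — between /i/ and /o/, between two vowels — surfaces as [β] (rule 2).
/o/ (word-final) is in the target of rule 1 but the environment (in an unstressed syllable) is not met → [o].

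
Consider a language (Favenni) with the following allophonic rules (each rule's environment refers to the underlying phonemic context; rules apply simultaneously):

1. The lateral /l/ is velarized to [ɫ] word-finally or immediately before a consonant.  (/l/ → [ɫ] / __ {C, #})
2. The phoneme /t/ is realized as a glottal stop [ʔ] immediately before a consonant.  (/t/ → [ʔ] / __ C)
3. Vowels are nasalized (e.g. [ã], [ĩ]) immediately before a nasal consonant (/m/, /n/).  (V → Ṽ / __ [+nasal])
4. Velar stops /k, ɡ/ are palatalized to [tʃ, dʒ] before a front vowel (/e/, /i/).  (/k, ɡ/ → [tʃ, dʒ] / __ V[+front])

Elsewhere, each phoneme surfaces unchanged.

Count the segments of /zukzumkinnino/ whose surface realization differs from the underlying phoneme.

Segments that undergo a rule: /u/ → [ũ] (rule 3); /k/ → [tʃ] (rule 4); /i/ → [ĩ] (rule 3); /i/ → [ĩ] (rule 3).
All other segments surface unchanged.

4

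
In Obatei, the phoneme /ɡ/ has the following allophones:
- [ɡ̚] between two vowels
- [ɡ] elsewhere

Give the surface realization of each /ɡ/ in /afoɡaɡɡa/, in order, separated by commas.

Occurrence 1 (position 4): between two vowels → [ɡ̚].
Occurrence 2 (position 6): no conditioning environment matches → elsewhere allophone [ɡ].
Occurrence 3 (position 7): no conditioning environment matches → elsewhere allophone [ɡ].

[ɡ̚], [ɡ], [ɡ]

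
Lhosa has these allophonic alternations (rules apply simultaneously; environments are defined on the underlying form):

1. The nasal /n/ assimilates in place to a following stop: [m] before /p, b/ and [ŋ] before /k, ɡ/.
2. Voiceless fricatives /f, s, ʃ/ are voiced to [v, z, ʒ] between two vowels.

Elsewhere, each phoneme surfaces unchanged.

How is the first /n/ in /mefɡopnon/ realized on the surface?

[n]

/n/ (between /p/ and /o/): rule 1 targets it, but not before a labial or velar stop → unchanged [n].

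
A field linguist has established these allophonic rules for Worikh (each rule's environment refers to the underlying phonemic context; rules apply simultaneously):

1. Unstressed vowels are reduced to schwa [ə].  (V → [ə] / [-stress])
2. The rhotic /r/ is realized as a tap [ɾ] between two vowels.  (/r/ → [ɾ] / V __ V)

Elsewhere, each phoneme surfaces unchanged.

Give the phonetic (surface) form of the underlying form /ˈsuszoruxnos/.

/s/ (word-initial) is unaffected → [s].
/u/ — between /s/ and /s/; rule 1 does not apply here → [u].
/s/ (between /u/ and /z/): no rule targets it → [s].
/z/ (between /s/ and /o/): no rule targets it → [z].
Rule 1 applies to /o/ (between /z/ and /r/: in an unstressed syllable) → [ə].
/r/ (between /o/ and /u/): between two vowels, so rule 2 applies → [ɾ].
/u/ (between /r/ and /x/): in an unstressed syllable, so rule 1 applies → [ə].
/x/ stays [x].
/n/ stays [n].
/o/ (between /n/ and /s/): in an unstressed syllable, so rule 1 applies → [ə].
/s/ stays [s].

[ˈsuszəɾəxnəs]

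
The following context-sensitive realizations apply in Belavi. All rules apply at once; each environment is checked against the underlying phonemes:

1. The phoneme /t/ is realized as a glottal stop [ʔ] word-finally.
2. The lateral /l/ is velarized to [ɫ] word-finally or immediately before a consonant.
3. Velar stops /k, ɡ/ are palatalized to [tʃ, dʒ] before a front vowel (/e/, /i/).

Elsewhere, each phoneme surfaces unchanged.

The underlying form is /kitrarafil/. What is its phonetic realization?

[tʃitrarafiɫ]

/k/ — word-initial, before a front vowel — surfaces as [tʃ] (rule 3).
/i/ stays [i].
/t/ — between /i/ and /r/; rule 1 does not apply here → [t].
/r/ (between /t/ and /a/) is unaffected → [r].
/a/ — not in any rule's target class → [a].
/r/ (between /a/ and /a/): no rule targets it → [r].
/a/ (between /r/ and /f/) is unaffected → [a].
/f/ (between /a/ and /i/) is unaffected → [f].
/i/ (between /f/ and /l/): no rule targets it → [i].
/l/ meets the environment for rule 2 (word-finally or immediately before a consonant) → [ɫ].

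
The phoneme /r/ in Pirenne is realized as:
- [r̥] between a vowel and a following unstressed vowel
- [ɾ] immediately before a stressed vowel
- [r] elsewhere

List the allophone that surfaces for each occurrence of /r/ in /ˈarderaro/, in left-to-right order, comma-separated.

Occurrence 1 (position 2): no conditioning environment matches → elsewhere allophone [r].
Occurrence 2 (position 5): between a vowel and a following unstressed vowel → [r̥].
Occurrence 3 (position 7): between a vowel and a following unstressed vowel → [r̥].

[r], [r̥], [r̥]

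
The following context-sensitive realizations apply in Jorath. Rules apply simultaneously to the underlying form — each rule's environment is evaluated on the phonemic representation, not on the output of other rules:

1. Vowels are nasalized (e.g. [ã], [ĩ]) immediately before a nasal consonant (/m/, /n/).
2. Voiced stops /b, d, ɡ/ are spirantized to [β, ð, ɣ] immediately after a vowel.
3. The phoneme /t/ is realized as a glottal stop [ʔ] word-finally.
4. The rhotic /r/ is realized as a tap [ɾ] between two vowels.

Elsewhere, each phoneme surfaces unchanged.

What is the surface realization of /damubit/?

[dãmuβiʔ]

/d/ — word-initial; rule 2 does not apply here → [d].
/a/ (between /d/ and /m/): before a nasal consonant, so rule 1 applies → [ã].
/m/ (between /a/ and /u/) is unaffected → [m].
/u/ — between /m/ and /b/; rule 1 does not apply here → [u].
/b/ (between /u/ and /i/): immediately after a vowel, so rule 2 applies → [β].
/i/ — between /b/ and /t/; rule 1 does not apply here → [i].
Rule 3 applies to /t/ (word-final: word-finally) → [ʔ].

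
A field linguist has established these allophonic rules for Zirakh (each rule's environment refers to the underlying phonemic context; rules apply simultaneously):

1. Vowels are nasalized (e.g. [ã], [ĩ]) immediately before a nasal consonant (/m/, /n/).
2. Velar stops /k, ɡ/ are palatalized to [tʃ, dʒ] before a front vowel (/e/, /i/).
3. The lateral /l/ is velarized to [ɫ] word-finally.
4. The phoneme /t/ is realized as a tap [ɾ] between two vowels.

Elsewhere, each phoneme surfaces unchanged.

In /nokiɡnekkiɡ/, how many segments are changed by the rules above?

2

Segments that undergo a rule: /k/ → [tʃ] (rule 2); /k/ → [tʃ] (rule 2).
All other segments surface unchanged.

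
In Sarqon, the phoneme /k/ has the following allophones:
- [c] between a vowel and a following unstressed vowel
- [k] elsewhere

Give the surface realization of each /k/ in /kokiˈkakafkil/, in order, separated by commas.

[k], [c], [k], [c], [k]

Occurrence 1 (position 1): no conditioning environment matches → elsewhere allophone [k].
Occurrence 2 (position 3): between a vowel and a following unstressed vowel → [c].
Occurrence 3 (position 5): no conditioning environment matches → elsewhere allophone [k].
Occurrence 4 (position 7): between a vowel and a following unstressed vowel → [c].
Occurrence 5 (position 10): no conditioning environment matches → elsewhere allophone [k].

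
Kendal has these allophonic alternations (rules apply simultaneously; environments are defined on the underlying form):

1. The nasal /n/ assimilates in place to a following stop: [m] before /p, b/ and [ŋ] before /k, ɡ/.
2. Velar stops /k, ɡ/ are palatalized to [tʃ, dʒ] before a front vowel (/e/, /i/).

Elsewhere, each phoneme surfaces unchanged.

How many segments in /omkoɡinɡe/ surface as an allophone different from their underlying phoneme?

3

Segments that undergo a rule: /ɡ/ → [dʒ] (rule 2); /n/ → [ŋ] (rule 1); /ɡ/ → [dʒ] (rule 2).
All other segments surface unchanged.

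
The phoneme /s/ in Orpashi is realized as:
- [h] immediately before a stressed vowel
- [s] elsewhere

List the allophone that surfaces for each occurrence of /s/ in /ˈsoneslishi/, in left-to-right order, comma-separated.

Occurrence 1 (position 1): immediately before a stressed vowel → [h].
Occurrence 2 (position 5): no conditioning environment matches → elsewhere allophone [s].
Occurrence 3 (position 8): no conditioning environment matches → elsewhere allophone [s].

[h], [s], [s]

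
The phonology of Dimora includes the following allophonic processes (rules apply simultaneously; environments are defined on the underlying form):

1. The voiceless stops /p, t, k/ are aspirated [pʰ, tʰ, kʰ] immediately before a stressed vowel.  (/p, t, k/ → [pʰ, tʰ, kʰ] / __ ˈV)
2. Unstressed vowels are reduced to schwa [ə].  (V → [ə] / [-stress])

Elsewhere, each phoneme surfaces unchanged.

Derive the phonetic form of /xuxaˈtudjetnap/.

[xəxəˈtʰudjətnəp]

/x/ stays [x].
/u/ — between /x/ and /x/, in an unstressed syllable — surfaces as [ə] (rule 2).
/x/ (between /u/ and /a/): no rule targets it → [x].
Rule 2 applies to /a/ (between /x/ and /t/: in an unstressed syllable) → [ə].
/t/ (between /a/ and /u/): immediately before a stressed vowel, so rule 1 applies → [tʰ].
/u/ (between /t/ and /d/): rule 2 targets it, but not in an unstressed syllable → unchanged [u].
/d/ stays [d].
/j/ stays [j].
Rule 2 applies to /e/ (between /j/ and /t/: in an unstressed syllable) → [ə].
/t/ (between /e/ and /n/) fails the environment for rule 1, so it stays [t].
/n/ — not in any rule's target class → [n].
Rule 2 applies to /a/ (between /n/ and /p/: in an unstressed syllable) → [ə].
/p/ — word-final; rule 1 does not apply here → [p].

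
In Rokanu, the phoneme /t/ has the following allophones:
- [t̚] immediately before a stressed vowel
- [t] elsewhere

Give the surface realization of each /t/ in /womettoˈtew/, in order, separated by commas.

[t], [t], [t̚]

Occurrence 1 (position 5): no conditioning environment matches → elsewhere allophone [t].
Occurrence 2 (position 6): no conditioning environment matches → elsewhere allophone [t].
Occurrence 3 (position 8): immediately before a stressed vowel → [t̚].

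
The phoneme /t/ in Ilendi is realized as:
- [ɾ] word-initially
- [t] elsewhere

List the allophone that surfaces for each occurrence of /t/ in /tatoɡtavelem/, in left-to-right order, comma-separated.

[ɾ], [t], [t]

Occurrence 1 (position 1): word-initially → [ɾ].
Occurrence 2 (position 3): no conditioning environment matches → elsewhere allophone [t].
Occurrence 3 (position 6): no conditioning environment matches → elsewhere allophone [t].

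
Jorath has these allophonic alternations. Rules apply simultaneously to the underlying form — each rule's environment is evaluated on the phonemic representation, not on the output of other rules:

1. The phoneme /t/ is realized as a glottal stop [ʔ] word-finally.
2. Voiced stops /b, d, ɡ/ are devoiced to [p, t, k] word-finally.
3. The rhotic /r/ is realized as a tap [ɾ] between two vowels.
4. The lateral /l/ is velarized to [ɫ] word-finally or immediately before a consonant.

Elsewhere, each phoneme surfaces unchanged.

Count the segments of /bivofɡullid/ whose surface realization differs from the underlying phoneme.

Segments that undergo a rule: /l/ → [ɫ] (rule 4); /d/ → [t] (rule 2).
All other segments surface unchanged.

2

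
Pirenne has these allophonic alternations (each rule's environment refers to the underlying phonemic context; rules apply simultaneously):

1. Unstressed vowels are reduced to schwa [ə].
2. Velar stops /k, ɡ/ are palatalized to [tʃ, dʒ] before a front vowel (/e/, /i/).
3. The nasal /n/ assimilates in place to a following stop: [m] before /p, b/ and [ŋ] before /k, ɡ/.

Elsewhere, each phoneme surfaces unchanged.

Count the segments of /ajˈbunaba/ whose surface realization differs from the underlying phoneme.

3

Segments that undergo a rule: /a/ → [ə] (rule 1); /a/ → [ə] (rule 1); /a/ → [ə] (rule 1).
All other segments surface unchanged.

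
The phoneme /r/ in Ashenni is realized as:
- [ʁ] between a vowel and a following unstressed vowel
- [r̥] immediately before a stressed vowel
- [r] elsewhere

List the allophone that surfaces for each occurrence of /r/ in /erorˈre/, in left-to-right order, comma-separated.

Occurrence 1 (position 2): between a vowel and a following unstressed vowel → [ʁ].
Occurrence 2 (position 4): no conditioning environment matches → elsewhere allophone [r].
Occurrence 3 (position 5): immediately before a stressed vowel → [r̥].

[ʁ], [r], [r̥]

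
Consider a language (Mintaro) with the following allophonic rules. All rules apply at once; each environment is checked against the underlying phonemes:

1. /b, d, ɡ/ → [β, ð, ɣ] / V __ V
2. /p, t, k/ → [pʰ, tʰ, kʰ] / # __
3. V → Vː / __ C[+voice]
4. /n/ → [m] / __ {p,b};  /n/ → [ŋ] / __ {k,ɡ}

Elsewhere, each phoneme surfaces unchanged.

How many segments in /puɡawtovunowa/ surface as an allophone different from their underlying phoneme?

Segments that undergo a rule: /p/ → [pʰ] (rule 2); /u/ → [uː] (rule 3); /ɡ/ → [ɣ] (rule 1); /a/ → [aː] (rule 3); /o/ → [oː] (rule 3); /u/ → [uː] (rule 3); /o/ → [oː] (rule 3).
All other segments surface unchanged.

7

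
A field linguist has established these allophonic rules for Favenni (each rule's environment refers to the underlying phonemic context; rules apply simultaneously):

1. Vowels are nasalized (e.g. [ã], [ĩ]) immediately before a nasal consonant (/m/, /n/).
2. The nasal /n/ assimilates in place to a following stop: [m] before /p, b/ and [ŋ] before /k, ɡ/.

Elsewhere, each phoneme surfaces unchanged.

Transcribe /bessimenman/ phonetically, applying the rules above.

[bessĩmẽnmãn]

/b/ stays [b].
/e/ — between /b/ and /s/; rule 1 does not apply here → [e].
/s/ (between /e/ and /s/): no rule targets it → [s].
/s/ (between /s/ and /i/) is unaffected → [s].
/i/ meets the environment for rule 1 (before a nasal consonant) → [ĩ].
/m/ (between /i/ and /e/): no rule targets it → [m].
/e/ (between /m/ and /n/) occurs before a nasal consonant → [ẽ] by rule 1.
/n/ (between /e/ and /m/): rule 2 targets it, but not before a labial or velar stop → unchanged [n].
/m/ (between /n/ and /a/): no rule targets it → [m].
/a/ — between /m/ and /n/, before a nasal consonant — surfaces as [ã] (rule 1).
/n/ — word-final; rule 2 does not apply here → [n].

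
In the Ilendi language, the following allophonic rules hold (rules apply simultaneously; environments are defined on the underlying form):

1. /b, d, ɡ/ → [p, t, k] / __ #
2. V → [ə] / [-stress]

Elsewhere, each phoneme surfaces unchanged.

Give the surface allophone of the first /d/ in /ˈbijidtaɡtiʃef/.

/d/ (between /i/ and /t/): rule 1 targets it, but not word-finally → unchanged [d].

[d]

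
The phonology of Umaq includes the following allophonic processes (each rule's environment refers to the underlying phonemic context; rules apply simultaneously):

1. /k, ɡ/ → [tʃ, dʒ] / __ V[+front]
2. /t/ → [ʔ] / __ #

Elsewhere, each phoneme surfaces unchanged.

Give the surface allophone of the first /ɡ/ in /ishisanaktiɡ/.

[ɡ]

/ɡ/ — word-final; rule 1 does not apply here → [ɡ].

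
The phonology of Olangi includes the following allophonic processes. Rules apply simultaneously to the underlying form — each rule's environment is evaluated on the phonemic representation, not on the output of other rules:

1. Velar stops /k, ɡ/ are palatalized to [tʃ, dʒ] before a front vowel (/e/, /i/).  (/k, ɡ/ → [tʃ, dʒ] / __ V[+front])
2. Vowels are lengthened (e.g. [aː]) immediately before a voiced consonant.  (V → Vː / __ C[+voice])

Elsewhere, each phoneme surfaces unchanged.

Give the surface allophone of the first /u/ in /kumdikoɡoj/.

[uː]

/u/ — between /k/ and /m/, before a voiced consonant — surfaces as [uː] (rule 2).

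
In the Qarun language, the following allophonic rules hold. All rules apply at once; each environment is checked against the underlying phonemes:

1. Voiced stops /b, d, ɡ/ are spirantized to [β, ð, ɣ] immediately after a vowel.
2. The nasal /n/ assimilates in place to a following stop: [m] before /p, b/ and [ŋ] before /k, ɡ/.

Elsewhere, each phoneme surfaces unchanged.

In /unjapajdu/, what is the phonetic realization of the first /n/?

/n/ (between /u/ and /j/) is in the target of rule 2 but the environment (before a labial or velar stop) is not met → [n].

[n]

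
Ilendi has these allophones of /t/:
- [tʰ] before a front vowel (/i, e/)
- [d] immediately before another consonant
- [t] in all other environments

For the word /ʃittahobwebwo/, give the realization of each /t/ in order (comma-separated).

Occurrence 1 (position 3): immediately before another consonant → [d].
Occurrence 2 (position 4): no conditioning environment matches → elsewhere allophone [t].

[d], [t]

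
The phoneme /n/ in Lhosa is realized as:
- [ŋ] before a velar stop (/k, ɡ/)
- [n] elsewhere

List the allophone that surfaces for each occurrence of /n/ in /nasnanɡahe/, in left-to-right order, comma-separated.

[n], [n], [ŋ]

Occurrence 1 (position 1): no conditioning environment matches → elsewhere allophone [n].
Occurrence 2 (position 4): no conditioning environment matches → elsewhere allophone [n].
Occurrence 3 (position 6): before a velar stop → [ŋ].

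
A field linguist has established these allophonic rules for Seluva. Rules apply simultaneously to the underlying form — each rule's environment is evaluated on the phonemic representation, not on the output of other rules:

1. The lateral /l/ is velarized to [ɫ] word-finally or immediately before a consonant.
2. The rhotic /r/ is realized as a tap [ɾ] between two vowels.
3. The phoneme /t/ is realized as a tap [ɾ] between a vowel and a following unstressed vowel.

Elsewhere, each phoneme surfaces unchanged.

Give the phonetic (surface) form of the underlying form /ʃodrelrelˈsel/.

/ʃ/ (word-initial): no rule targets it → [ʃ].
/o/ (between /ʃ/ and /d/): no rule targets it → [o].
/d/ (between /o/ and /r/) is unaffected → [d].
/r/ — between /d/ and /e/; rule 2 does not apply here → [r].
/e/ — not in any rule's target class → [e].
/l/ (between /e/ and /r/) occurs word-finally or immediately before a consonant → [ɫ] by rule 1.
/r/ — between /l/ and /e/; rule 2 does not apply here → [r].
/e/ stays [e].
Rule 1 applies to /l/ (between /e/ and /s/: word-finally or immediately before a consonant) → [ɫ].
/s/ (between /l/ and /e/): no rule targets it → [s].
/e/ stays [e].
/l/ (word-final): word-finally or immediately before a consonant, so rule 1 applies → [ɫ].

[ʃodreɫreɫˈseɫ]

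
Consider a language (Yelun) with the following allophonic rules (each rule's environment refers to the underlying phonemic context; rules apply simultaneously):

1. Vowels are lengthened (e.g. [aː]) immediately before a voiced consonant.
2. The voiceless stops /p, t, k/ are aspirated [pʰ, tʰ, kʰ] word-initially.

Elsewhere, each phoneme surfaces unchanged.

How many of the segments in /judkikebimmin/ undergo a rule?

4

Segments that undergo a rule: /u/ → [uː] (rule 1); /e/ → [eː] (rule 1); /i/ → [iː] (rule 1); /i/ → [iː] (rule 1).
All other segments surface unchanged.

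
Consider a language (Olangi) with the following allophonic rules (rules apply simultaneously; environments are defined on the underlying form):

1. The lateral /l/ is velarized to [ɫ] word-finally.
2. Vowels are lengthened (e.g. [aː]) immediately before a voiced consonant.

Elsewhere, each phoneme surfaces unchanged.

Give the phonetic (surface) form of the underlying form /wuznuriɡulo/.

[wuːznuːriːɡuːlo]

Rule 2 applies to /u/ (between /w/ and /z/: before a voiced consonant) → [uː].
/u/ (between /n/ and /r/): before a voiced consonant, so rule 2 applies → [uː].
/i/ — between /r/ and /ɡ/, before a voiced consonant — surfaces as [iː] (rule 2).
/u/ — between /ɡ/ and /l/, before a voiced consonant — surfaces as [uː] (rule 2).
/l/ (between /u/ and /o/): rule 1 targets it, but not word-finally → unchanged [l].
/o/ (word-final) is in the target of rule 2 but the environment (before a voiced consonant) is not met → [o].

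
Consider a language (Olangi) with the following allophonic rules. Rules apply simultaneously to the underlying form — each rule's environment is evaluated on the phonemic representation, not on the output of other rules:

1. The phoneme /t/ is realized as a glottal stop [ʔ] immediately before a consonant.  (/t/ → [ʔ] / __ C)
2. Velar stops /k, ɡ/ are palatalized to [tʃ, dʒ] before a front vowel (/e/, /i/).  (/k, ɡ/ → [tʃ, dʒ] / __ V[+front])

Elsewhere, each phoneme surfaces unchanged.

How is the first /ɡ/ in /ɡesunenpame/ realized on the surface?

/ɡ/ meets the environment for rule 2 (before a front vowel) → [dʒ].

[dʒ]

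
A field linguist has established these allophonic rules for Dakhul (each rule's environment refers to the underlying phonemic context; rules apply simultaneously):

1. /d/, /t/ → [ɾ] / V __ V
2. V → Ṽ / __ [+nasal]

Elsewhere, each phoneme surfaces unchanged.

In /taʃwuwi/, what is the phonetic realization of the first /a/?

[a]

/a/ — between /t/ and /ʃ/; rule 2 does not apply here → [a].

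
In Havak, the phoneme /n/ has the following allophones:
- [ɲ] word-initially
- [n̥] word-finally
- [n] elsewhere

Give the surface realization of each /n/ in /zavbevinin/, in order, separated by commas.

[n], [n̥]

Occurrence 1 (position 8): no conditioning environment matches → elsewhere allophone [n].
Occurrence 2 (position 10): word-finally → [n̥].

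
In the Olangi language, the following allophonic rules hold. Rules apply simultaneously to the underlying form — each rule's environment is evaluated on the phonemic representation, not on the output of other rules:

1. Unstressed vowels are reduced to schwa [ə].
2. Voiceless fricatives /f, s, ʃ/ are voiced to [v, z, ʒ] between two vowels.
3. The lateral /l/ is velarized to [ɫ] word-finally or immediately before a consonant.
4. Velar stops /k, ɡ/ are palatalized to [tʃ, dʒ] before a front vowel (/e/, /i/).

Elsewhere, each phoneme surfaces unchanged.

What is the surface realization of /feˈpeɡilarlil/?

/f/ — word-initial; rule 2 does not apply here → [f].
Rule 1 applies to /e/ (between /f/ and /p/: in an unstressed syllable) → [ə].
/p/ stays [p].
/e/ (between /p/ and /ɡ/) is in the target of rule 1 but the environment (in an unstressed syllable) is not met → [e].
/ɡ/ — between /e/ and /i/, before a front vowel — surfaces as [dʒ] (rule 4).
Rule 1 applies to /i/ (between /ɡ/ and /l/: in an unstressed syllable) → [ə].
/l/ — between /i/ and /a/; rule 3 does not apply here → [l].
/a/ meets the environment for rule 1 (in an unstressed syllable) → [ə].
/r/ stays [r].
/l/ (between /r/ and /i/) is in the target of rule 3 but the environment (word-finally or immediately before a consonant) is not met → [l].
/i/ (between /l/ and /l/): in an unstressed syllable, so rule 1 applies → [ə].
Rule 3 applies to /l/ (word-final: word-finally or immediately before a consonant) → [ɫ].

[fəˈpedʒələrləɫ]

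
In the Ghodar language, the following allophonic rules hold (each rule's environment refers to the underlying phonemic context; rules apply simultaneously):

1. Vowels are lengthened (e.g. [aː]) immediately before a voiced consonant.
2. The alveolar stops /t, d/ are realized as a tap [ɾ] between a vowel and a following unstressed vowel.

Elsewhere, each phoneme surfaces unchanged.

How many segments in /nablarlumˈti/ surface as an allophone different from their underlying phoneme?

Segments that undergo a rule: /a/ → [aː] (rule 1); /a/ → [aː] (rule 1); /u/ → [uː] (rule 1).
All other segments surface unchanged.

3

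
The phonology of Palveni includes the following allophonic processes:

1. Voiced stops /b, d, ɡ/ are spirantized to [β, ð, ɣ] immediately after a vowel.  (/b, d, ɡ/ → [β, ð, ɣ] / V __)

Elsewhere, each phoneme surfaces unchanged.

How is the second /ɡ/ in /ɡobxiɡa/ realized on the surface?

[ɣ]

/ɡ/ (between /i/ and /a/): immediately after a vowel, so rule 1 applies → [ɣ].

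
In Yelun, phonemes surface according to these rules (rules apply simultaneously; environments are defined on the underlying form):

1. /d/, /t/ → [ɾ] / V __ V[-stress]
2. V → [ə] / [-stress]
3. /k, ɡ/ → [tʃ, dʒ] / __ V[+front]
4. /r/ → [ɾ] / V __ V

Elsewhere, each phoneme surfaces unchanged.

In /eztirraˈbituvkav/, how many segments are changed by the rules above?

6

Segments that undergo a rule: /e/ → [ə] (rule 2); /i/ → [ə] (rule 2); /a/ → [ə] (rule 2); /t/ → [ɾ] (rule 1); /u/ → [ə] (rule 2); /a/ → [ə] (rule 2).
All other segments surface unchanged.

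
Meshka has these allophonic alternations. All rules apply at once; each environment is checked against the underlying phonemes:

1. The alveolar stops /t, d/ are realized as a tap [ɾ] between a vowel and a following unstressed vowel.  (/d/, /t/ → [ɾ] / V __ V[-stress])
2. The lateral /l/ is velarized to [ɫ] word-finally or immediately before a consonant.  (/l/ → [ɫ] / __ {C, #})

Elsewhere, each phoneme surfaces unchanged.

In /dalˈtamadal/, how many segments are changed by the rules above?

3

Segments that undergo a rule: /l/ → [ɫ] (rule 2); /d/ → [ɾ] (rule 1); /l/ → [ɫ] (rule 2).
All other segments surface unchanged.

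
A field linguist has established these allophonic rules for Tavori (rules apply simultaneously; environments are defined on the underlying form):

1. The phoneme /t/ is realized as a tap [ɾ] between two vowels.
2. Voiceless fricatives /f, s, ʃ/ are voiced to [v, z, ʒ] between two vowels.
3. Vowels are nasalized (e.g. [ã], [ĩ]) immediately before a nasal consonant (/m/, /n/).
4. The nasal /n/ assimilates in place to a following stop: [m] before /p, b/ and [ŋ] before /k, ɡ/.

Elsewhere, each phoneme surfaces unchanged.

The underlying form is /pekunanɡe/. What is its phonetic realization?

[pekũnãŋɡe]

/e/ (between /p/ and /k/) is in the target of rule 3 but the environment (before a nasal consonant) is not met → [e].
/u/ meets the environment for rule 3 (before a nasal consonant) → [ũ].
/n/ — between /u/ and /a/; rule 4 does not apply here → [n].
/a/ — between /n/ and /n/, before a nasal consonant — surfaces as [ã] (rule 3).
/n/ (between /a/ and /ɡ/): before a labial or velar stop, so rule 4 applies → [ŋ].
/e/ (word-final) fails the environment for rule 3, so it stays [e].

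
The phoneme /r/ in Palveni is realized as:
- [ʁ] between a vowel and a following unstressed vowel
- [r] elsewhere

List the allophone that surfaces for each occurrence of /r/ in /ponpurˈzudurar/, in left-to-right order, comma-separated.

Occurrence 1 (position 6): no conditioning environment matches → elsewhere allophone [r].
Occurrence 2 (position 11): between a vowel and a following unstressed vowel → [ʁ].
Occurrence 3 (position 13): no conditioning environment matches → elsewhere allophone [r].

[r], [ʁ], [r]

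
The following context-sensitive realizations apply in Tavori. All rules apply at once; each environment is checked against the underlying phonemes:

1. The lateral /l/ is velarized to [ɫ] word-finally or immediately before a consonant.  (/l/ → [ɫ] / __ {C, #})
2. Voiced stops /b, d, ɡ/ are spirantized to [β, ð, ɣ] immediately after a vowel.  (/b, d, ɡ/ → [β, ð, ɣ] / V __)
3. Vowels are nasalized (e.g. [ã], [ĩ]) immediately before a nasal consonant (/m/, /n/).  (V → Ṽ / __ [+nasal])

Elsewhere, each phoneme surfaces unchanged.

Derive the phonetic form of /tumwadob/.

[tũmwaðoβ]

/t/ — not in any rule's target class → [t].
/u/ (between /t/ and /m/): before a nasal consonant, so rule 3 applies → [ũ].
/m/ stays [m].
/w/ — not in any rule's target class → [w].
/a/ — between /w/ and /d/; rule 3 does not apply here → [a].
/d/ (between /a/ and /o/) occurs immediately after a vowel → [ð] by rule 2.
/o/ — between /d/ and /b/; rule 3 does not apply here → [o].
/b/ (word-final): immediately after a vowel, so rule 2 applies → [β].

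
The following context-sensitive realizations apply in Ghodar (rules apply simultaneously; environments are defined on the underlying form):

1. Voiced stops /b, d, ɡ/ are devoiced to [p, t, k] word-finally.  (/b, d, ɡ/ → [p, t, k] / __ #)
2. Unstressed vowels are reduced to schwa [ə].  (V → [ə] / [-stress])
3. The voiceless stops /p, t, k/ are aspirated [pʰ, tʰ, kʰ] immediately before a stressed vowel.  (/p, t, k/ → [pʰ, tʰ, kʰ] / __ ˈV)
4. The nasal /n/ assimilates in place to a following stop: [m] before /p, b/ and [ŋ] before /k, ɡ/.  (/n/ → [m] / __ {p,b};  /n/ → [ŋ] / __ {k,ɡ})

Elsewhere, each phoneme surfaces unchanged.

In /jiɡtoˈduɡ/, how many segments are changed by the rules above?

Segments that undergo a rule: /i/ → [ə] (rule 2); /o/ → [ə] (rule 2); /ɡ/ → [k] (rule 1).
All other segments surface unchanged.

3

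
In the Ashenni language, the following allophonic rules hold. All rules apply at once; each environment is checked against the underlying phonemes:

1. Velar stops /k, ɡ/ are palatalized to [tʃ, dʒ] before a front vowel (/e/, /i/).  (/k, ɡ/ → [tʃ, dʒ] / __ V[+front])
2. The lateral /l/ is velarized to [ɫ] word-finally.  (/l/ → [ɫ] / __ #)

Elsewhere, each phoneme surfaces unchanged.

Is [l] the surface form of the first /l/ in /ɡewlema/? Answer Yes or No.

/l/ (between /w/ and /e/) fails the environment for rule 2, so it stays [l].
The actual realization is [l], which matches [l].

Yes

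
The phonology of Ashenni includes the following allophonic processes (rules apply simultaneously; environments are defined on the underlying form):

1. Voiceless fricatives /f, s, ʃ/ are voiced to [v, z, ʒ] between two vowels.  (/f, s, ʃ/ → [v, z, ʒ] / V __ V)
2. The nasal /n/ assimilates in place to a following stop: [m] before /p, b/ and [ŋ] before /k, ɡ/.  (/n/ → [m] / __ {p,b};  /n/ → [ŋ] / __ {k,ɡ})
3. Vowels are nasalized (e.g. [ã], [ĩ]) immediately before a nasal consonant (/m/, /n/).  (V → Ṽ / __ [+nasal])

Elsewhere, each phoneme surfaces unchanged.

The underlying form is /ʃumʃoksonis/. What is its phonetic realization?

/ʃ/ (word-initial) is in the target of rule 1 but the environment (between two vowels) is not met → [ʃ].
/u/ (between /ʃ/ and /m/) occurs before a nasal consonant → [ũ] by rule 3.
/m/ stays [m].
/ʃ/ (between /m/ and /o/) is in the target of rule 1 but the environment (between two vowels) is not met → [ʃ].
/o/ (between /ʃ/ and /k/): rule 3 targets it, but not before a nasal consonant → unchanged [o].
/k/ stays [k].
/s/ (between /k/ and /o/) fails the environment for rule 1, so it stays [s].
/o/ — between /s/ and /n/, before a nasal consonant — surfaces as [õ] (rule 3).
/n/ (between /o/ and /i/) fails the environment for rule 2, so it stays [n].
/i/ (between /n/ and /s/) is in the target of rule 3 but the environment (before a nasal consonant) is not met → [i].
/s/ (word-final) fails the environment for rule 1, so it stays [s].

[ʃũmʃoksõnis]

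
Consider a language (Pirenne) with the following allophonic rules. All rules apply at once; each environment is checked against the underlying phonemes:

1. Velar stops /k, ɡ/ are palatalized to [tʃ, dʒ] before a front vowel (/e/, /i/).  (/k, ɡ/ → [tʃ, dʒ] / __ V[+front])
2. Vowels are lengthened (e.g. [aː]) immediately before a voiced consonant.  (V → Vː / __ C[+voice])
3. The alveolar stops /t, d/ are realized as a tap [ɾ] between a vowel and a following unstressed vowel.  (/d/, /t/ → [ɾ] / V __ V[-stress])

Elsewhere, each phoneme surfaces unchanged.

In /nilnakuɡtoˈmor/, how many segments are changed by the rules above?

4

Segments that undergo a rule: /i/ → [iː] (rule 2); /u/ → [uː] (rule 2); /o/ → [oː] (rule 2); /o/ → [oː] (rule 2).
All other segments surface unchanged.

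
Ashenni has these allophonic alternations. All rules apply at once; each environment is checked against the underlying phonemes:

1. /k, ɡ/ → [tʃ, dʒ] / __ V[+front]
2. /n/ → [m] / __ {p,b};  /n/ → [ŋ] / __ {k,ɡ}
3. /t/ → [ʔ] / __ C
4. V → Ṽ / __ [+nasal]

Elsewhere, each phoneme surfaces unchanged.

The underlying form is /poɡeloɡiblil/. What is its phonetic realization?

[podʒelodʒiblil]

/p/ stays [p].
/o/ (between /p/ and /ɡ/) is in the target of rule 4 but the environment (before a nasal consonant) is not met → [o].
/ɡ/ (between /o/ and /e/): before a front vowel, so rule 1 applies → [dʒ].
/e/ (between /ɡ/ and /l/) fails the environment for rule 4, so it stays [e].
/l/ (between /e/ and /o/): no rule targets it → [l].
/o/ — between /l/ and /ɡ/; rule 4 does not apply here → [o].
/ɡ/ (between /o/ and /i/) occurs before a front vowel → [dʒ] by rule 1.
/i/ (between /ɡ/ and /b/) is in the target of rule 4 but the environment (before a nasal consonant) is not met → [i].
/b/ (between /i/ and /l/) is unaffected → [b].
/l/ — not in any rule's target class → [l].
/i/ (between /l/ and /l/) is in the target of rule 4 but the environment (before a nasal consonant) is not met → [i].
/l/ (word-final) is unaffected → [l].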